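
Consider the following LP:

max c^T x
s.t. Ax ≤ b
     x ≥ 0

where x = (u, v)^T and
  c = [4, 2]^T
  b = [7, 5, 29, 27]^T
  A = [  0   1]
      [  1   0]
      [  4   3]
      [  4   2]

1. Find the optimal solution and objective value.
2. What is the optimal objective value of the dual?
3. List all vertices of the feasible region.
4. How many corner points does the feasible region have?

1. u = 5, v = 3, z = 26
2. 26 (by strong duality, equal to the primal optimum)
3. (0, 0), (5, 0), (5, 3), (2, 7), (0, 7)
4. 5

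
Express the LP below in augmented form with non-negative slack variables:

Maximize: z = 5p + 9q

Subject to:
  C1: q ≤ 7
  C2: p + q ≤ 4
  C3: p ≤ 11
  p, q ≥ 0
max z = 5p + 9q

s.t.
  q + s1 = 7
  p + q + s2 = 4
  p + s3 = 11
  p, q, s1, s2, s3 ≥ 0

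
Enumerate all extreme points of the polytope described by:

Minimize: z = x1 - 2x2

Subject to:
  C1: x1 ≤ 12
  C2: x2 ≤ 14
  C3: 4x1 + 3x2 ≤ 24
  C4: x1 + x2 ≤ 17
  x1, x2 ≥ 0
Each vertex is the intersection of two constraint boundaries that also satisfies all remaining constraints:
  x1 = 0 and x2 = 0 → (0, 0)
  4x1 + 3x2 = 24 and x2 = 0 → (6, 0)
  4x1 + 3x2 = 24 and x1 = 0 → (0, 8)

Vertices: (0, 0), (6, 0), (0, 8)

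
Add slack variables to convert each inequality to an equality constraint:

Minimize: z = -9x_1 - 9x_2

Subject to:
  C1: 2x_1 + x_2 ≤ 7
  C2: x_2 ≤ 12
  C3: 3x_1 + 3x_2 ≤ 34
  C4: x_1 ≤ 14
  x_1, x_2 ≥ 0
min z = -9x_1 - 9x_2

s.t.
  2x_1 + x_2 + s1 = 7
  x_2 + s2 = 12
  3x_1 + 3x_2 + s3 = 34
  x_1 + s4 = 14
  x_1, x_2, s1, s2, s3, s4 ≥ 0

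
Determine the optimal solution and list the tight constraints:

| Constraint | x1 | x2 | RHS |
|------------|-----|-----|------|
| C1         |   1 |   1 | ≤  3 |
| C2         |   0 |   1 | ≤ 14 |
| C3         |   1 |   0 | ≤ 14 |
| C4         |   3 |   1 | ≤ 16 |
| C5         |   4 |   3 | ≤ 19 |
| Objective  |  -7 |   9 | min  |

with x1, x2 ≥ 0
Optimal: x1 = 3, x2 = 0
Binding: C1, x2 ≥ 0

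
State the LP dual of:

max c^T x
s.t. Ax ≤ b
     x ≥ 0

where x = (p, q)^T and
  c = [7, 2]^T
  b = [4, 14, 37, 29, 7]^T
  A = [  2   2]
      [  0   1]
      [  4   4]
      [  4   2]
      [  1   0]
Minimize: z = 4y1 + 14y2 + 37y3 + 29y4 + 7y5

Subject to:
  C1: -2y1 - 4y3 - 4y4 - y5 ≤ -7
  C2: -2y1 - y2 - 4y3 - 2y4 ≤ -2
  y1, y2, y3, y4, y5 ≥ 0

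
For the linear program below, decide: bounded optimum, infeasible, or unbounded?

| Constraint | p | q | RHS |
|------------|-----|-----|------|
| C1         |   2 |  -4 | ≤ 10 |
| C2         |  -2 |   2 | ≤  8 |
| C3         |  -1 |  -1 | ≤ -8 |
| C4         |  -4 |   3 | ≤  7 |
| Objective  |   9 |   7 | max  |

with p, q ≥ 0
Feasible point: (3, 5) satisfies every constraint, so the LP is feasible.
Direction d = (1, 1): for each constraint row a, a·d ≤ 0 —
  (2)(1) + (-4)(1) = -2 ≤ 0
  (-2)(1) + (2)(1) = 0 ≤ 0
  (-1)(1) + (-1)(1) = -2 ≤ 0
  (-4)(1) + (3)(1) = -1 ≤ 0
and d ≥ 0, so (3, 5) + t·d stays feasible for every t ≥ 0. Along this ray z = 9p + 7q changes by 16 per unit t, so z → +∞.

Unbounded — the objective can increase without bound over the feasible region.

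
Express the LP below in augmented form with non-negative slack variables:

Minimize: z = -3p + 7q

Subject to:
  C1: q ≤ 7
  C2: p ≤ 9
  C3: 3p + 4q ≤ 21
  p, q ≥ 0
min z = -3p + 7q

s.t.
  q + s1 = 7
  p + s2 = 9
  3p + 4q + s3 = 21
  p, q, s1, s2, s3 ≥ 0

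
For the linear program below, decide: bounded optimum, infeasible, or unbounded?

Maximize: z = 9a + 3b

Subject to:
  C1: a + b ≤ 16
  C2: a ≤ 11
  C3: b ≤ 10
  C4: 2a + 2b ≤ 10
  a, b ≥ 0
The point (5, 0) satisfies every constraint, so the LP is feasible; the constraints give a ≤ 11 and b ≤ 10, which with a, b ≥ 0 keep the feasible region inside a bounded box. A feasible, bounded LP attains a finite optimum at a vertex.

Evaluating z = 9a + 3b at each vertex:
  (0, 0): z = 0
  (5, 0): z = 45
  (0, 5): z = 15

Feasible with finite optimum z* = 45 at (5, 0).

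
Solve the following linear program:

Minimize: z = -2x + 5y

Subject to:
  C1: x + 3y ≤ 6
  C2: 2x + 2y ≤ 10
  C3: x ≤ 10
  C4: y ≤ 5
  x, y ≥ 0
Each vertex is the intersection of two constraint boundaries that also satisfies all remaining constraints:
  x = 0 and y = 0 → (0, 0)
  2x + 2y = 10 and y = 0 → (5, 0)
  x + 3y = 6 and 2x + 2y = 10 → (4.5, 0.5)
  x + 3y = 6 and x = 0 → (0, 2)

Evaluating z = -2x + 5y at each vertex:
  (0, 0): z = 0
  (5, 0): z = -10
  (4.5, 0.5): z = -6.5
  (0, 2): z = 10

The minimum is at (5, 0) with z = -10.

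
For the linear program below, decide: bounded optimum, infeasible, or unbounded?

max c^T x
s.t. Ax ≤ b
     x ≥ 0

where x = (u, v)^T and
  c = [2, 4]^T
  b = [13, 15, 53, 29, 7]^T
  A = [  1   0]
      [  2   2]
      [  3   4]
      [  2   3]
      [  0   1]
The point (0.5, 7) satisfies every constraint, so the LP is feasible; the constraints give u ≤ 13 and v ≤ 7, which with u, v ≥ 0 keep the feasible region inside a bounded box. A feasible, bounded LP attains a finite optimum at a vertex.

Evaluating z = 2u + 4v at each vertex:
  (0, 0): z = 0
  (7.5, 0): z = 15
  (0.5, 7): z = 29
  (0, 7): z = 28

The LP has an optimal solution: (0.5, 7) with z = 29.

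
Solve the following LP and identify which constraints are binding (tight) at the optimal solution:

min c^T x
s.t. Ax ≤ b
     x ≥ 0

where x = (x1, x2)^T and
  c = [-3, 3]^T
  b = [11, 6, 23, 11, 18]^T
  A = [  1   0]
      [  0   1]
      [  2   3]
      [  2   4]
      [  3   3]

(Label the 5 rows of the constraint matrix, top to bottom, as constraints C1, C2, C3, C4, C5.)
Optimal: x1 = 5.5, x2 = 0
Slack at optimum:
  C1: slack = 5.5
  C2: slack = 6
  C3: slack = 12
  C4: slack = 0 (binding)
  C5: slack = 1.5
  x1 ≥ 0: x1 = 5.5
  x2 ≥ 0: x2 = 0 (binding)
Binding constraints: C4, x2 ≥ 0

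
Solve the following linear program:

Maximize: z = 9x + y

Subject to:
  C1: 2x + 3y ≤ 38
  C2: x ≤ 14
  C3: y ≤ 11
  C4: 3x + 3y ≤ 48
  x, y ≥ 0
Each vertex is the intersection of two constraint boundaries that also satisfies all remaining constraints:
  x = 0 and y = 0 → (0, 0)
  x = 14 and y = 0 → (14, 0)
  x = 14 and 3x + 3y = 48 → (14, 2)
  2x + 3y = 38 and 3x + 3y = 48 → (10, 6)
  2x + 3y = 38 and y = 11 → (2.5, 11)
  y = 11 and x = 0 → (0, 11)

Evaluating z = 9x + y at each vertex:
  (0, 0): z = 0
  (14, 0): z = 126
  (14, 2): z = 128
  (10, 6): z = 96
  (2.5, 11): z = 33.5
  (0, 11): z = 11

The maximum is at (14, 2) with z = 128.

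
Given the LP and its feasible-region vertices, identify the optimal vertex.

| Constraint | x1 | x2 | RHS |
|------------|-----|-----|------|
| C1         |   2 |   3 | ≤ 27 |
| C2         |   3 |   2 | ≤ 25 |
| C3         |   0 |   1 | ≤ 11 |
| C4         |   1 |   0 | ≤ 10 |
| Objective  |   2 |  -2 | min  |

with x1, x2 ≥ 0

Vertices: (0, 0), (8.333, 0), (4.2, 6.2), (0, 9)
Evaluating z = 2x1 - 2x2 at each vertex:
  (0, 0): z = 0
  (8.333, 0): z = 16.67
  (4.2, 6.2): z = -4
  (0, 9): z = -18

The smallest value is z = -18, attained at (0, 9).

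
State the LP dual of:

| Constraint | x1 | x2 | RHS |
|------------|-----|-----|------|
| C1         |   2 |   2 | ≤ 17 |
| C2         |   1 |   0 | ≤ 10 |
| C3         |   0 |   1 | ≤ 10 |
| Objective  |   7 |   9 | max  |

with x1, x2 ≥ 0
Minimize: z = 17y1 + 10y2 + 10y3

Subject to:
  C1: -2y1 - y2 ≤ -7
  C2: -2y1 - y3 ≤ -9
  y1, y2, y3 ≥ 0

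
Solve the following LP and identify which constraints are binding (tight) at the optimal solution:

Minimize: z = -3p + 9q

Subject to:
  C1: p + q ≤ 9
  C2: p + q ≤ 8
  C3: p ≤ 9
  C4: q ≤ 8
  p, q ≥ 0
Optimal: p = 8, q = 0
Binding: C2, q ≥ 0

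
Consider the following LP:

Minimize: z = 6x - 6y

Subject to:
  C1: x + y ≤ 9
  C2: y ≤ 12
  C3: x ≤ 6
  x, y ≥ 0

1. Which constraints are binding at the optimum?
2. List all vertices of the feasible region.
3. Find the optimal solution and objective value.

1. C1, x ≥ 0
2. (0, 0), (6, 0), (6, 3), (0, 9)
3. x = 0, y = 9, z = -54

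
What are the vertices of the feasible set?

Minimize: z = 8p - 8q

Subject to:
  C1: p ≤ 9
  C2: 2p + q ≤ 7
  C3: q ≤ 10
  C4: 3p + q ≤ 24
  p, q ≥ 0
Each vertex is the intersection of two constraint boundaries that also satisfies all remaining constraints:
  p = 0 and q = 0 → (0, 0)
  2p + q = 7 and q = 0 → (3.5, 0)
  2p + q = 7 and p = 0 → (0, 7)

Vertices: (0, 0), (3.5, 0), (0, 7)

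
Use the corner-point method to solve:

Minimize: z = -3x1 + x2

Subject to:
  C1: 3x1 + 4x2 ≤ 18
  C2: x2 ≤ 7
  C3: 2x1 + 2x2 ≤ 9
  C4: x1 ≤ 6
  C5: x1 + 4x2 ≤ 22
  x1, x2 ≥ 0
Each vertex is the intersection of two constraint boundaries that also satisfies all remaining constraints:
  x1 = 0 and x2 = 0 → (0, 0)
  2x1 + 2x2 = 9 and x2 = 0 → (4.5, 0)
  3x1 + 4x2 = 18 and 2x1 + 2x2 = 9 → (0, 4.5)

Evaluating z = -3x1 + x2 at each vertex:
  (0, 0): z = 0
  (4.5, 0): z = -13.5
  (0, 4.5): z = 4.5

The minimum is at (4.5, 0) with z = -13.5.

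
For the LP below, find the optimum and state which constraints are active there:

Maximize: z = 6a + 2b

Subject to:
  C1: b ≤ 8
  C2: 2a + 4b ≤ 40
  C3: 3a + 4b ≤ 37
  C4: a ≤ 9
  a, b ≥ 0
Optimal: a = 9, b = 2.5
Binding: C3, C4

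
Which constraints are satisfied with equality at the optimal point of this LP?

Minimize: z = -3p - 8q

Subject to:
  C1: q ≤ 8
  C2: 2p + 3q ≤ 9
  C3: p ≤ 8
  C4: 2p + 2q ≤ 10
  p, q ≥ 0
Optimal: p = 0, q = 3
Slack at optimum:
  C1: slack = 5
  C2: slack = 0 (binding)
  C3: slack = 8
  C4: slack = 4
  p ≥ 0: p = 0 (binding)
  q ≥ 0: q = 3
Binding constraints: C2, p ≥ 0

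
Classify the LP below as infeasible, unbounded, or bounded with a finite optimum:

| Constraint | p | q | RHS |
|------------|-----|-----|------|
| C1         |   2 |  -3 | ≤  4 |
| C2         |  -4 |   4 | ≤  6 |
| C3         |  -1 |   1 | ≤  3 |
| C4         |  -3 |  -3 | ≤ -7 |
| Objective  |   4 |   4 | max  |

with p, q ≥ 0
Feasible point: (1, 2) satisfies every constraint, so the LP is feasible.
Direction d = (1, 1): for each constraint row a, a·d ≤ 0 —
  (2)(1) + (-3)(1) = -1 ≤ 0
  (-4)(1) + (4)(1) = 0 ≤ 0
  (-1)(1) + (1)(1) = 0 ≤ 0
  (-3)(1) + (-3)(1) = -6 ≤ 0
and d ≥ 0, so (1, 2) + t·d stays feasible for every t ≥ 0. Along this ray z = 4p + 4q changes by 8 per unit t, so z → +∞.

Unbounded — the objective can increase without bound over the feasible region.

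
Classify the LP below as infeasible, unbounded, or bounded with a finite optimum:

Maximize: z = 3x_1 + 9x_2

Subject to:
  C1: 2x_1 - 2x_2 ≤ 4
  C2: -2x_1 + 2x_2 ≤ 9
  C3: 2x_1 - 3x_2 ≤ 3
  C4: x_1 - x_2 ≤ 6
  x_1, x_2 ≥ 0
Feasible point: (0, 0) satisfies every constraint, so the LP is feasible.
Direction d = (1, 1): for each constraint row a, a·d ≤ 0 —
  (2)(1) + (-2)(1) = 0 ≤ 0
  (-2)(1) + (2)(1) = 0 ≤ 0
  (2)(1) + (-3)(1) = -1 ≤ 0
  (1)(1) + (-1)(1) = 0 ≤ 0
and d ≥ 0, so (0, 0) + t·d stays feasible for every t ≥ 0. Along this ray z = 3x_1 + 9x_2 changes by 12 per unit t, so z → +∞.

The LP is unbounded; z can be made arbitrarily large.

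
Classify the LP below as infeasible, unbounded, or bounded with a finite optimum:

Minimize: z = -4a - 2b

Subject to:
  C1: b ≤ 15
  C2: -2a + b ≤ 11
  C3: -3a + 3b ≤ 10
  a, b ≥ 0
Feasible point: (0, 0) satisfies every constraint, so the LP is feasible.
Direction d = (1, 0): for each constraint row a, a·d ≤ 0 —
  (0)(1) + (1)(0) = 0 ≤ 0
  (-2)(1) + (1)(0) = -2 ≤ 0
  (-3)(1) + (3)(0) = -3 ≤ 0
and d ≥ 0, so (0, 0) + t·d stays feasible for every t ≥ 0. Along this ray z = -4a - 2b changes by -4 per unit t, so z → −∞.

Unbounded: there is a feasible ray along which z → −∞.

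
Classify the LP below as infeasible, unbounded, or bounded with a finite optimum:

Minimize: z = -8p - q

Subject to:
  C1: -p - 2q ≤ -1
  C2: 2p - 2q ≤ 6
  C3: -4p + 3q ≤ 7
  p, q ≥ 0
Feasible point: (0, 1) satisfies every constraint, so the LP is feasible.
Direction d = (1, 1): for each constraint row a, a·d ≤ 0 —
  (-1)(1) + (-2)(1) = -3 ≤ 0
  (2)(1) + (-2)(1) = 0 ≤ 0
  (-4)(1) + (3)(1) = -1 ≤ 0
and d ≥ 0, so (0, 1) + t·d stays feasible for every t ≥ 0. Along this ray z = -8p - q changes by -9 per unit t, so z → −∞.

The LP is unbounded; z can be made arbitrarily small.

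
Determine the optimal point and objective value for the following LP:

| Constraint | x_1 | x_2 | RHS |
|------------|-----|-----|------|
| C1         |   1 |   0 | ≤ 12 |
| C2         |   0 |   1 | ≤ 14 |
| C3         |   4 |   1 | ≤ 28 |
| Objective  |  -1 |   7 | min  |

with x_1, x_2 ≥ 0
x_1 = 7, x_2 = 0, z = -7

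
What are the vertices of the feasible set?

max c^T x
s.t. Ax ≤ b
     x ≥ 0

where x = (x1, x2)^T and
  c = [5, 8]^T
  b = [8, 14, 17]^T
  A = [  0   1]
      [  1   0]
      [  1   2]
Each vertex is the intersection of two constraint boundaries that also satisfies all remaining constraints:
  x1 = 0 and x2 = 0 → (0, 0)
  x1 = 14 and x2 = 0 → (14, 0)
  x1 = 14 and x1 + 2x2 = 17 → (14, 1.5)
  x2 = 8 and x1 + 2x2 = 17 → (1, 8)
  x2 = 8 and x1 = 0 → (0, 8)

Vertices: (0, 0), (14, 0), (14, 1.5), (1, 8), (0, 8)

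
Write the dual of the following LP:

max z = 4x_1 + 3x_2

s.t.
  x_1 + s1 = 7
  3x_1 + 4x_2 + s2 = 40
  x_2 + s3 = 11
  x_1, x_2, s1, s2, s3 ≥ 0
Minimize: z = 7y1 + 40y2 + 11y3

Subject to:
  C1: -y1 - 3y2 ≤ -4
  C2: -4y2 - y3 ≤ -3
  y1, y2, y3 ≥ 0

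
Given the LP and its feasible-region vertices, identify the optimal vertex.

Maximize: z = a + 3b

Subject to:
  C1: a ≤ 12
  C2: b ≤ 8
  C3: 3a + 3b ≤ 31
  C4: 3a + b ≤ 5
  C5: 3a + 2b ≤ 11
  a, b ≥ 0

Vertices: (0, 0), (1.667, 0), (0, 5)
Evaluating z = a + 3b at each vertex:
  (0, 0): z = 0
  (1.667, 0): z = 1.667
  (0, 5): z = 15

The largest value is z = 15, attained at (0, 5).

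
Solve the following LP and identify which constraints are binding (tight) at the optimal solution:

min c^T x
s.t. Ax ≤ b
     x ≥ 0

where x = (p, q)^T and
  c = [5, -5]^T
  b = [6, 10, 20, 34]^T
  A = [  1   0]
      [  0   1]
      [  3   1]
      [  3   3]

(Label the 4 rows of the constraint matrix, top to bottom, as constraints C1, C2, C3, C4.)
Optimal: p = 0, q = 10
Slack at optimum:
  C1: slack = 6
  C2: slack = 0 (binding)
  C3: slack = 10
  C4: slack = 4
  p ≥ 0: p = 0 (binding)
  q ≥ 0: q = 10
Binding constraints: C2, p ≥ 0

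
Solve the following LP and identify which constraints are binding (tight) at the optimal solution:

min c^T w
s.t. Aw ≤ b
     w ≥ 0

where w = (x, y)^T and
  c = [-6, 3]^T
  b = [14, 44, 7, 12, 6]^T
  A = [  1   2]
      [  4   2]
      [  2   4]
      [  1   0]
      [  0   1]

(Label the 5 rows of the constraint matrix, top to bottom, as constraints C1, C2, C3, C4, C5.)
Optimal: x = 3.5, y = 0
Binding: C3, y ≥ 0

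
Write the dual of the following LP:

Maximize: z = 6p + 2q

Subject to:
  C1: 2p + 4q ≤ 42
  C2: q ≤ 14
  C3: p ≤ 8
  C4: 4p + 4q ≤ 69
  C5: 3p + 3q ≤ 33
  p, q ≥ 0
Minimize: z = 42y1 + 14y2 + 8y3 + 69y4 + 33y5

Subject to:
  C1: -2y1 - y3 - 4y4 - 3y5 ≤ -6
  C2: -4y1 - y2 - 4y4 - 3y5 ≤ -2
  y1, y2, y3, y4, y5 ≥ 0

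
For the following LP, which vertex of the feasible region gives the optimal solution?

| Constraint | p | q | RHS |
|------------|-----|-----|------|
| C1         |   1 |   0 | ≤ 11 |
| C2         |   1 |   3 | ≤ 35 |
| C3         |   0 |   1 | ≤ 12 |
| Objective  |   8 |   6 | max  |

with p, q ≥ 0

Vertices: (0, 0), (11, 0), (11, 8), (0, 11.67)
Evaluating z = 8p + 6q at each vertex:
  (0, 0): z = 0
  (11, 0): z = 88
  (11, 8): z = 136
  (0, 11.67): z = 70

The largest value is z = 136, attained at (11, 8).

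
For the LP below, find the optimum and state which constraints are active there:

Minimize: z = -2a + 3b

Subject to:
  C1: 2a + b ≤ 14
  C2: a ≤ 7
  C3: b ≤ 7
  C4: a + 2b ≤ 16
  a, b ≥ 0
Optimal: a = 7, b = 0
Binding: C1, C2, b ≥ 0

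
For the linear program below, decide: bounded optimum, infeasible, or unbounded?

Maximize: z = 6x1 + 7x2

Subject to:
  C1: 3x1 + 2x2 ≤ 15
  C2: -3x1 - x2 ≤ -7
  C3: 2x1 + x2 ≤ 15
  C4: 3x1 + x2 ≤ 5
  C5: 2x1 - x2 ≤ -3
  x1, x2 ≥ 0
C4 requires 3x1 + x2 ≤ 5, while C2 (-3x1 - x2 ≤ -7) is equivalent to 3x1 + x2 ≥ 7. Together they would need 7 ≤ 3x1 + x2 ≤ 5, which is impossible since 7 > 5. No point satisfies all constraints.

Infeasible — the constraint set is empty.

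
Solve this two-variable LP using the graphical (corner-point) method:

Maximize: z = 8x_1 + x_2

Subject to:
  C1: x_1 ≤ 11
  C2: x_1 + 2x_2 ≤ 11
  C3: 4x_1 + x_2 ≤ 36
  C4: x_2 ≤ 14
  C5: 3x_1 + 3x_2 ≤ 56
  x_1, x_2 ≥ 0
x_1 = 9, x_2 = 0, z = 72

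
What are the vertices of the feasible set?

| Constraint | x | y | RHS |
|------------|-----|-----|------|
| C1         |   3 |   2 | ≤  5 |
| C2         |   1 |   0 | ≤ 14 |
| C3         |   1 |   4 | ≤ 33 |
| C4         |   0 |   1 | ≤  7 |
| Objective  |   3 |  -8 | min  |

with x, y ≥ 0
Each vertex is the intersection of two constraint boundaries that also satisfies all remaining constraints:
  x = 0 and y = 0 → (0, 0)
  3x + 2y = 5 and y = 0 → (1.667, 0)
  3x + 2y = 5 and x = 0 → (0, 2.5)

Vertices: (0, 0), (1.667, 0), (0, 2.5)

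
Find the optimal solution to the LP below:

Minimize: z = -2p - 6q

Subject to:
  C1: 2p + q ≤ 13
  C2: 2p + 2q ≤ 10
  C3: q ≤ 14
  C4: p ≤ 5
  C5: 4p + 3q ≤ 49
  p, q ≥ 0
p = 0, q = 5, z = -30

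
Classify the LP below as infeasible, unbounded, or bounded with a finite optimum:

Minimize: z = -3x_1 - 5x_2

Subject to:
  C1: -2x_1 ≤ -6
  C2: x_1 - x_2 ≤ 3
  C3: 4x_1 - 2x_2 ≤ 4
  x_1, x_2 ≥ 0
Feasible point: (3, 4) satisfies every constraint, so the LP is feasible.
Direction d = (0, 1): for each constraint row a, a·d ≤ 0 —
  (-2)(0) + (0)(1) = 0 ≤ 0
  (1)(0) + (-1)(1) = -1 ≤ 0
  (4)(0) + (-2)(1) = -2 ≤ 0
and d ≥ 0, so (3, 4) + t·d stays feasible for every t ≥ 0. Along this ray z = -3x_1 - 5x_2 changes by -5 per unit t, so z → −∞.

The LP is unbounded; z can be made arbitrarily small.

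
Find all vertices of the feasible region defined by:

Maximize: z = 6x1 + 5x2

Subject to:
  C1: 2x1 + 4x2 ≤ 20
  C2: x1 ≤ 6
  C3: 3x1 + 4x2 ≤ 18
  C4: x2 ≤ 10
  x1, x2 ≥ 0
Each vertex is the intersection of two constraint boundaries that also satisfies all remaining constraints:
  x1 = 0 and x2 = 0 → (0, 0)
  x1 = 6 and 3x1 + 4x2 = 18 → (6, 0)
  3x1 + 4x2 = 18 and x1 = 0 → (0, 4.5)

Vertices: (0, 0), (6, 0), (0, 4.5)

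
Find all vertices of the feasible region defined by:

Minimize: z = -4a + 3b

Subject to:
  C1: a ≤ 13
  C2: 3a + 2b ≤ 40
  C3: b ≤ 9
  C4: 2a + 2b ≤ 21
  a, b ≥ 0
Each vertex is the intersection of two constraint boundaries that also satisfies all remaining constraints:
  a = 0 and b = 0 → (0, 0)
  2a + 2b = 21 and b = 0 → (10.5, 0)
  b = 9 and 2a + 2b = 21 → (1.5, 9)
  b = 9 and a = 0 → (0, 9)

Vertices: (0, 0), (10.5, 0), (1.5, 9), (0, 9)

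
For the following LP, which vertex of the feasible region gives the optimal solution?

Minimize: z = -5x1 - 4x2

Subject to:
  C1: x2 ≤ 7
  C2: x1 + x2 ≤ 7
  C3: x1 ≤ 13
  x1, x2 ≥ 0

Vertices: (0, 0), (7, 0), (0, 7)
Evaluating z = -5x1 - 4x2 at each vertex:
  (0, 0): z = 0
  (7, 0): z = -35
  (0, 7): z = -28

The smallest value is z = -35, attained at (7, 0).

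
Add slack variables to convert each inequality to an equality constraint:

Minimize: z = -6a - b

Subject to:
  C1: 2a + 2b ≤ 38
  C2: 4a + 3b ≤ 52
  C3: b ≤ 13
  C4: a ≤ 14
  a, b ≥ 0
min z = -6a - b

s.t.
  2a + 2b + s1 = 38
  4a + 3b + s2 = 52
  b + s3 = 13
  a + s4 = 14
  a, b, s1, s2, s3, s4 ≥ 0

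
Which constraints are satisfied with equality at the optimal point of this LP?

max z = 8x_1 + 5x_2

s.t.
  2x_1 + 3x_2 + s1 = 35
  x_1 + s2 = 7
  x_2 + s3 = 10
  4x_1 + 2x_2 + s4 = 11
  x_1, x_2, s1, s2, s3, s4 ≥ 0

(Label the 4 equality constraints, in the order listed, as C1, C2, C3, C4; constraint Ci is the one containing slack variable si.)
Optimal: x_1 = 0, x_2 = 5.5
Slack at optimum:
  C1: slack = 18.5
  C2: slack = 7
  C3: slack = 4.5
  C4: slack = 0 (binding)
  x_1 ≥ 0: x_1 = 0 (binding)
  x_2 ≥ 0: x_2 = 5.5
Binding constraints: C4, x_1 ≥ 0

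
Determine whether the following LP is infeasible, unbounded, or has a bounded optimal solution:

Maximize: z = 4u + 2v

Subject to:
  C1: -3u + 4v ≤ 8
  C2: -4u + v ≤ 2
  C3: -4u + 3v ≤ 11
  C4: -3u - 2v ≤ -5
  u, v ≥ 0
Feasible point: (1, 1) satisfies every constraint, so the LP is feasible.
Direction d = (1, 0): for each constraint row a, a·d ≤ 0 —
  (-3)(1) + (4)(0) = -3 ≤ 0
  (-4)(1) + (1)(0) = -4 ≤ 0
  (-4)(1) + (3)(0) = -4 ≤ 0
  (-3)(1) + (-2)(0) = -3 ≤ 0
and d ≥ 0, so (1, 1) + t·d stays feasible for every t ≥ 0. Along this ray z = 4u + 2v changes by 4 per unit t, so z → +∞.

The LP is unbounded; z can be made arbitrarily large.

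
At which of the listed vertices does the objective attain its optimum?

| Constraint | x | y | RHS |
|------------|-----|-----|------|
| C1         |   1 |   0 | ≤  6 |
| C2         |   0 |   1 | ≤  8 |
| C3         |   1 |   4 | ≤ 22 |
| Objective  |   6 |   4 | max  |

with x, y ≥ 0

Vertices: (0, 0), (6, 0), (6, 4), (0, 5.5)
Evaluating z = 6x + 4y at each vertex:
  (0, 0): z = 0
  (6, 0): z = 36
  (6, 4): z = 52
  (0, 5.5): z = 22

The largest value is z = 52, attained at (6, 4).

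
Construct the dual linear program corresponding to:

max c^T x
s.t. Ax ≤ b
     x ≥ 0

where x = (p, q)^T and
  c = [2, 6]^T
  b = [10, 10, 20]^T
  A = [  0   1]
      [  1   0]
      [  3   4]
Minimize: z = 10y1 + 10y2 + 20y3

Subject to:
  C1: -y2 - 3y3 ≤ -2
  C2: -y1 - 4y3 ≤ -6
  y1, y2, y3 ≥ 0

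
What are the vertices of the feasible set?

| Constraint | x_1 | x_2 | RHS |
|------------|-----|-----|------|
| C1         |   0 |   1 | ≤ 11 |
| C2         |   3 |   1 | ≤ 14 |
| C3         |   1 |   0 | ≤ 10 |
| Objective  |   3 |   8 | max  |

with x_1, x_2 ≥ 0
Each vertex is the intersection of two constraint boundaries that also satisfies all remaining constraints:
  x_1 = 0 and x_2 = 0 → (0, 0)
  3x_1 + x_2 = 14 and x_2 = 0 → (4.667, 0)
  x_2 = 11 and 3x_1 + x_2 = 14 → (1, 11)
  x_2 = 11 and x_1 = 0 → (0, 11)

Vertices: (0, 0), (4.667, 0), (1, 11), (0, 11)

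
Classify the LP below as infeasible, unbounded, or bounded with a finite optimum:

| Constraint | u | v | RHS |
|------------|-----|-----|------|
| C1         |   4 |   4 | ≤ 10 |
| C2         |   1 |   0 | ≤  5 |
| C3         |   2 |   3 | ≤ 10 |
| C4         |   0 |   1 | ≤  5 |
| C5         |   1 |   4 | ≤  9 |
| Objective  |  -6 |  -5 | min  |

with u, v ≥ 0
The point (2.5, 0) satisfies every constraint, so the LP is feasible; the constraints give u ≤ 5 and v ≤ 5, which with u, v ≥ 0 keep the feasible region inside a bounded box. A feasible, bounded LP attains a finite optimum at a vertex.

Bounded optimum: z* = -15 at (2.5, 0).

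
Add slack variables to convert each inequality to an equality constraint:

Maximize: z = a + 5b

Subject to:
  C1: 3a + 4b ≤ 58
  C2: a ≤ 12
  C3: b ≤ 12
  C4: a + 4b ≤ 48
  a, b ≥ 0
max z = a + 5b

s.t.
  3a + 4b + s1 = 58
  a + s2 = 12
  b + s3 = 12
  a + 4b + s4 = 48
  a, b, s1, s2, s3, s4 ≥ 0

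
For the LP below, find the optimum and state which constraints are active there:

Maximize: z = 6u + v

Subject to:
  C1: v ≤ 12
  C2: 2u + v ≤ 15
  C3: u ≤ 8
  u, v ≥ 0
Optimal: u = 7.5, v = 0
Slack at optimum:
  C1: slack = 12
  C2: slack = 0 (binding)
  C3: slack = 0.5
  u ≥ 0: u = 7.5
  v ≥ 0: v = 0 (binding)
Binding constraints: C2, v ≥ 0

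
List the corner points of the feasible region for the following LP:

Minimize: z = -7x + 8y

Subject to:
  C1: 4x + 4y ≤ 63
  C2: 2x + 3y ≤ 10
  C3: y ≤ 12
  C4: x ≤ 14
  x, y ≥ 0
Each vertex is the intersection of two constraint boundaries that also satisfies all remaining constraints:
  x = 0 and y = 0 → (0, 0)
  2x + 3y = 10 and y = 0 → (5, 0)
  2x + 3y = 10 and x = 0 → (0, 3.333)

Vertices: (0, 0), (5, 0), (0, 3.333)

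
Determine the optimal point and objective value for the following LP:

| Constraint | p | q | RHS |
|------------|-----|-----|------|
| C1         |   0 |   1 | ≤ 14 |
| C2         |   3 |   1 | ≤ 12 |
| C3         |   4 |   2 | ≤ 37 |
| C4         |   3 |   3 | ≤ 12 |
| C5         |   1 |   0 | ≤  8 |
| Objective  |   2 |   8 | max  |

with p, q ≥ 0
Each vertex is the intersection of two constraint boundaries that also satisfies all remaining constraints:
  p = 0 and q = 0 → (0, 0)
  3p + q = 12 and 3p + 3q = 12 → (4, 0)
  3p + 3q = 12 and p = 0 → (0, 4)

Evaluating z = 2p + 8q at each vertex:
  (0, 0): z = 0
  (4, 0): z = 8
  (0, 4): z = 32

The maximum is at (0, 4) with z = 32.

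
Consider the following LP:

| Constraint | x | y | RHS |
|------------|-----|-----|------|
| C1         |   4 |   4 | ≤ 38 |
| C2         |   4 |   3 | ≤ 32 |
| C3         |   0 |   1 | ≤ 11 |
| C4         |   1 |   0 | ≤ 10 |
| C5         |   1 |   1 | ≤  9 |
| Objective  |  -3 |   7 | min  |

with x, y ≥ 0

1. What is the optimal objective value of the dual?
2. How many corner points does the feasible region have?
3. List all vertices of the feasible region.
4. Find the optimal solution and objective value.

1. -24 (by strong duality, equal to the primal optimum)
2. 4
3. (0, 0), (8, 0), (5, 4), (0, 9)
4. x = 8, y = 0, z = -24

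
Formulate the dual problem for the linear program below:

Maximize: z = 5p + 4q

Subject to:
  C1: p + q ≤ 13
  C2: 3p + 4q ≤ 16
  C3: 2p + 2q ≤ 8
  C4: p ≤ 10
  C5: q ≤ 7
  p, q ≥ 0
Minimize: z = 13y1 + 16y2 + 8y3 + 10y4 + 7y5

Subject to:
  C1: -y1 - 3y2 - 2y3 - y4 ≤ -5
  C2: -y1 - 4y2 - 2y3 - y5 ≤ -4
  y1, y2, y3, y4, y5 ≥ 0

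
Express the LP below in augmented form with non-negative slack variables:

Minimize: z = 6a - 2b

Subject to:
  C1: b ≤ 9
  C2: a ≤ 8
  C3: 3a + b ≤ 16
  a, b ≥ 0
min z = 6a - 2b

s.t.
  b + s1 = 9
  a + s2 = 8
  3a + b + s3 = 16
  a, b, s1, s2, s3 ≥ 0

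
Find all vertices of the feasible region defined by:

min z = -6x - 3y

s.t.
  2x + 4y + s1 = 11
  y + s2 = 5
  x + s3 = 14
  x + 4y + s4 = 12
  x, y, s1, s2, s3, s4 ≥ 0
Each vertex is the intersection of two constraint boundaries that also satisfies all remaining constraints:
  x = 0 and y = 0 → (0, 0)
  2x + 4y = 11 and y = 0 → (5.5, 0)
  2x + 4y = 11 and x = 0 → (0, 2.75)

Vertices: (0, 0), (5.5, 0), (0, 2.75)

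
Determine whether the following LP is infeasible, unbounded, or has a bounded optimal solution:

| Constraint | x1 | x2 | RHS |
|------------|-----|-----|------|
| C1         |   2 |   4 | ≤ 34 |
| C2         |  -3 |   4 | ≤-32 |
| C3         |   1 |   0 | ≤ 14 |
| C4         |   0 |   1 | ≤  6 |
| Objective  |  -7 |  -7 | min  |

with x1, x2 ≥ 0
The point (14, 1.5) satisfies every constraint, so the LP is feasible; the constraints give x1 ≤ 14 and x2 ≤ 6, which with x1, x2 ≥ 0 keep the feasible region inside a bounded box. A feasible, bounded LP attains a finite optimum at a vertex.

Evaluating z = -7x1 - 7x2 at each vertex:
  (10.67, 0): z = -74.67
  (14, 0): z = -98
  (14, 1.5): z = -108.5
  (13.2, 1.9): z = -105.7

Bounded optimum: z* = -108.5 at (14, 1.5).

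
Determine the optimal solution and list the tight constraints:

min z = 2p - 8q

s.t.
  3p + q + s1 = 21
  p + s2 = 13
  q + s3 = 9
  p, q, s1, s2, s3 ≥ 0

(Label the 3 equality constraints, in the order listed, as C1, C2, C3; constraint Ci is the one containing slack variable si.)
Optimal: p = 0, q = 9
Slack at optimum:
  C1: slack = 12
  C2: slack = 13
  C3: slack = 0 (binding)
  p ≥ 0: p = 0 (binding)
  q ≥ 0: q = 9
Binding constraints: C3, p ≥ 0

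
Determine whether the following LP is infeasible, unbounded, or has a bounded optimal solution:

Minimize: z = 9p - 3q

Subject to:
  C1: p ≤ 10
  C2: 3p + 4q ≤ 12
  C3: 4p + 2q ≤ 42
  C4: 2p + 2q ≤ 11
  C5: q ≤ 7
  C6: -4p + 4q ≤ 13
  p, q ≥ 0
The point (0, 3) satisfies every constraint, so the LP is feasible; the constraints give p ≤ 10 and q ≤ 7, which with p, q ≥ 0 keep the feasible region inside a bounded box. A feasible, bounded LP attains a finite optimum at a vertex.

The LP has an optimal solution: (0, 3) with z = -9.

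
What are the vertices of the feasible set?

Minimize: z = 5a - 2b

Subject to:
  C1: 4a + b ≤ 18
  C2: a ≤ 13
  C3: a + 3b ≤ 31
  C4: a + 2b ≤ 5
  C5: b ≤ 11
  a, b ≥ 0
Each vertex is the intersection of two constraint boundaries that also satisfies all remaining constraints:
  a = 0 and b = 0 → (0, 0)
  4a + b = 18 and b = 0 → (4.5, 0)
  4a + b = 18 and a + 2b = 5 → (4.429, 0.2857)
  a + 2b = 5 and a = 0 → (0, 2.5)

Vertices: (0, 0), (4.5, 0), (4.429, 0.2857), (0, 2.5)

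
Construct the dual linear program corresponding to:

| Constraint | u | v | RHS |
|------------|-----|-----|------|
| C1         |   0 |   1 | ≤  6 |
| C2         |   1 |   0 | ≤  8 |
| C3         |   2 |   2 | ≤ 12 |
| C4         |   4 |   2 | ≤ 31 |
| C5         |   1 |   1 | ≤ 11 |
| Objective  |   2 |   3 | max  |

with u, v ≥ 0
Minimize: z = 6y1 + 8y2 + 12y3 + 31y4 + 11y5

Subject to:
  C1: -y2 - 2y3 - 4y4 - y5 ≤ -2
  C2: -y1 - 2y3 - 2y4 - y5 ≤ -3
  y1, y2, y3, y4, y5 ≥ 0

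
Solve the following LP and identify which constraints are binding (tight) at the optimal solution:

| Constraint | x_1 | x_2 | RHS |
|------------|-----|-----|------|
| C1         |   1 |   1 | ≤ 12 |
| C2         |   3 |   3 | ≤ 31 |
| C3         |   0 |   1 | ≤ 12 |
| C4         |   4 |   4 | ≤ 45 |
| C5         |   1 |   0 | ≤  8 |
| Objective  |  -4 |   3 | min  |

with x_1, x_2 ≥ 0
Optimal: x_1 = 8, x_2 = 0
Slack at optimum:
  C1: slack = 4
  C2: slack = 7
  C3: slack = 12
  C4: slack = 13
  C5: slack = 0 (binding)
  x_1 ≥ 0: x_1 = 8
  x_2 ≥ 0: x_2 = 0 (binding)
Binding constraints: C5, x_2 ≥ 0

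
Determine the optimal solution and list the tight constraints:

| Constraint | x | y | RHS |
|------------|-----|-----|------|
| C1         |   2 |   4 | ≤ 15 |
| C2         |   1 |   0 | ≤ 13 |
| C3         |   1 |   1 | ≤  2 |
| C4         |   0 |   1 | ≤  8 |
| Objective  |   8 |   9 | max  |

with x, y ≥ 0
Optimal: x = 0, y = 2
Binding: C3, x ≥ 0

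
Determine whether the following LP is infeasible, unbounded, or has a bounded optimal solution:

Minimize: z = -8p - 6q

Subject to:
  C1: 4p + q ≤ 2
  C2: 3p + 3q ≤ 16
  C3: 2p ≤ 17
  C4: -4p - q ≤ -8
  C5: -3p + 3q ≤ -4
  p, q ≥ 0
C1 requires 4p + q ≤ 2, while C4 (-4p - q ≤ -8) is equivalent to 4p + q ≥ 8. Together they would need 8 ≤ 4p + q ≤ 2, which is impossible since 8 > 2. No point satisfies all constraints.

Infeasible: no point satisfies all constraints simultaneously.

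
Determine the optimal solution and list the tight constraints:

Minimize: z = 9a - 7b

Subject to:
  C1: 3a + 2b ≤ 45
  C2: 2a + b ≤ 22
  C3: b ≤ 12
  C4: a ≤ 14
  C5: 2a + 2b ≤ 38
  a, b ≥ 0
Optimal: a = 0, b = 12
Slack at optimum:
  C1: slack = 21
  C2: slack = 10
  C3: slack = 0 (binding)
  C4: slack = 14
  C5: slack = 14
  a ≥ 0: a = 0 (binding)
  b ≥ 0: b = 12
Binding constraints: C3, a ≥ 0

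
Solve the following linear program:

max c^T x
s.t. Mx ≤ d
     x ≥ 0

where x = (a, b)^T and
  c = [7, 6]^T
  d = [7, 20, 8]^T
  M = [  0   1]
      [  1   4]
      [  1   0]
a = 8, b = 3, z = 74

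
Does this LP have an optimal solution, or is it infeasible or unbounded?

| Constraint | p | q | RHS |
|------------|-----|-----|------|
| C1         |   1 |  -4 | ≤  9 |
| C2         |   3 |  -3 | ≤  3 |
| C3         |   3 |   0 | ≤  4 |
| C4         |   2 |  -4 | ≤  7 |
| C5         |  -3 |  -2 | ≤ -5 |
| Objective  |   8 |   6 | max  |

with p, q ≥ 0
Feasible point: (1, 1) satisfies every constraint, so the LP is feasible.
Direction d = (0, 1): for each constraint row a, a·d ≤ 0 —
  (1)(0) + (-4)(1) = -4 ≤ 0
  (3)(0) + (-3)(1) = -3 ≤ 0
  (3)(0) + (0)(1) = 0 ≤ 0
  (2)(0) + (-4)(1) = -4 ≤ 0
  (-3)(0) + (-2)(1) = -2 ≤ 0
and d ≥ 0, so (1, 1) + t·d stays feasible for every t ≥ 0. Along this ray z = 8p + 6q changes by 6 per unit t, so z → +∞.

The LP is unbounded; z can be made arbitrarily large.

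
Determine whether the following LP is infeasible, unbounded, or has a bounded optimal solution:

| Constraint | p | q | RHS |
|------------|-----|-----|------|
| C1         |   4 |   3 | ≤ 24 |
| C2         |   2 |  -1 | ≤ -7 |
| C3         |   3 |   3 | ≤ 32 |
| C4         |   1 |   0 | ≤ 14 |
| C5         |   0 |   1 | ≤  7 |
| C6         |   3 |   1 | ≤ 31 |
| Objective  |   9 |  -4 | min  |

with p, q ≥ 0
The point (0, 7) satisfies every constraint, so the LP is feasible; the constraints give p ≤ 14 and q ≤ 7, which with p, q ≥ 0 keep the feasible region inside a bounded box. A feasible, bounded LP attains a finite optimum at a vertex.

Evaluating z = 9p - 4q at each vertex:
  (0, 7): z = -28

Bounded optimum: z* = -28 at (0, 7).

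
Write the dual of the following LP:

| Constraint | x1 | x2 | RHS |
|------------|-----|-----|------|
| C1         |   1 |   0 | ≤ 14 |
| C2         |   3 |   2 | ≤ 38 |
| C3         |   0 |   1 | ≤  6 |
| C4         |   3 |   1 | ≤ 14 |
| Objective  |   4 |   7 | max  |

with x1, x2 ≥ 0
Minimize: z = 14y1 + 38y2 + 6y3 + 14y4

Subject to:
  C1: -y1 - 3y2 - 3y4 ≤ -4
  C2: -2y2 - y3 - y4 ≤ -7
  y1, y2, y3, y4 ≥ 0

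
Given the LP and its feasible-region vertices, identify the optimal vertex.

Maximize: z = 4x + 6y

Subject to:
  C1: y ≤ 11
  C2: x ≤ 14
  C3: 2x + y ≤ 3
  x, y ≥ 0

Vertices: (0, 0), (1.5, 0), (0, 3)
Evaluating z = 4x + 6y at each vertex:
  (0, 0): z = 0
  (1.5, 0): z = 6
  (0, 3): z = 18

The largest value is z = 18, attained at (0, 3).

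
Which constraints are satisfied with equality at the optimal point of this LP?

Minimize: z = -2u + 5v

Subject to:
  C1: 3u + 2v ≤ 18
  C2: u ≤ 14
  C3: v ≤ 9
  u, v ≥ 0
Optimal: u = 6, v = 0
Binding: C1, v ≥ 0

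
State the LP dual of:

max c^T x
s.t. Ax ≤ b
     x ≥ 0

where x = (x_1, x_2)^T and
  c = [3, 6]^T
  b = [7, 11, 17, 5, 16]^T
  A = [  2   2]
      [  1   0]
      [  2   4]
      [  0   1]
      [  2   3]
Minimize: z = 7y1 + 11y2 + 17y3 + 5y4 + 16y5

Subject to:
  C1: -2y1 - y2 - 2y3 - 2y5 ≤ -3
  C2: -2y1 - 4y3 - y4 - 3y5 ≤ -6
  y1, y2, y3, y4, y5 ≥ 0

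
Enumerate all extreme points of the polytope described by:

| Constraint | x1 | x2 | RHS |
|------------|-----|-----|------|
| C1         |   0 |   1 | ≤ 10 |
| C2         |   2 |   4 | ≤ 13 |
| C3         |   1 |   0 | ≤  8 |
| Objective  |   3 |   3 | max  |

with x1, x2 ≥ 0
Each vertex is the intersection of two constraint boundaries that also satisfies all remaining constraints:
  x1 = 0 and x2 = 0 → (0, 0)
  2x1 + 4x2 = 13 and x2 = 0 → (6.5, 0)
  2x1 + 4x2 = 13 and x1 = 0 → (0, 3.25)

Vertices: (0, 0), (6.5, 0), (0, 3.25)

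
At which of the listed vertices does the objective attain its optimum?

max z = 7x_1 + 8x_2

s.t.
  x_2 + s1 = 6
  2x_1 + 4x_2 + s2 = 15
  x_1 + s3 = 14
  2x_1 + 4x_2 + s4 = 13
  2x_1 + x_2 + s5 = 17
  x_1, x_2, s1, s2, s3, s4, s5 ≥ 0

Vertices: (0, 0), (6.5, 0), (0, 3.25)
Evaluating z = 7x_1 + 8x_2 at each vertex:
  (0, 0): z = 0
  (6.5, 0): z = 45.5
  (0, 3.25): z = 26

The largest value is z = 45.5, attained at (6.5, 0).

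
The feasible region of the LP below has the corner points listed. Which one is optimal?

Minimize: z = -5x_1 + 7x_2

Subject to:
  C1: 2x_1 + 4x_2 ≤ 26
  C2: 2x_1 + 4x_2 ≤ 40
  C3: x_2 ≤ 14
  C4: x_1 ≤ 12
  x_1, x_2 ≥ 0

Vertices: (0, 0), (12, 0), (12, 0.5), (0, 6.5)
Evaluating z = -5x_1 + 7x_2 at each vertex:
  (0, 0): z = 0
  (12, 0): z = -60
  (12, 0.5): z = -56.5
  (0, 6.5): z = 45.5

The smallest value is z = -60, attained at (12, 0).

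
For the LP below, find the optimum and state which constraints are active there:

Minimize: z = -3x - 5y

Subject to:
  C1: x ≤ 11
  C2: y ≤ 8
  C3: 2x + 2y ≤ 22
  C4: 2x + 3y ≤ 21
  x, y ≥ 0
Optimal: x = 0, y = 7
Binding: C4, x ≥ 0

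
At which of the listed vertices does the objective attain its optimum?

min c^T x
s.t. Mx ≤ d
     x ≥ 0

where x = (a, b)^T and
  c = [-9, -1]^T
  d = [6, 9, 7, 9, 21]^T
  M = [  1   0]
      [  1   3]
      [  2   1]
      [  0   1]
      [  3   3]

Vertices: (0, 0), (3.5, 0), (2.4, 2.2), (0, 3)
(3.5, 0) with z = -31.5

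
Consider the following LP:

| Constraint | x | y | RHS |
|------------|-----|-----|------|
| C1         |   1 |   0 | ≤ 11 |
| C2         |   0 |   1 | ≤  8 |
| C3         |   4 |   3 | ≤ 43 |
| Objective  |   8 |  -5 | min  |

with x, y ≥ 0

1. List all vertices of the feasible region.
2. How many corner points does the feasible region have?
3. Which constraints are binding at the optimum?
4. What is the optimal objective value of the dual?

1. (0, 0), (10.75, 0), (4.75, 8), (0, 8)
2. 4
3. C2, x ≥ 0
4. -40 (by strong duality, equal to the primal optimum)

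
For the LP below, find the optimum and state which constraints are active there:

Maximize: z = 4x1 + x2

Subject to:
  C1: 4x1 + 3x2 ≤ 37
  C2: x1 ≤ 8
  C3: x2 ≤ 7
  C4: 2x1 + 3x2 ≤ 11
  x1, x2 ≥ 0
Optimal: x1 = 5.5, x2 = 0
Slack at optimum:
  C1: slack = 15
  C2: slack = 2.5
  C3: slack = 7
  C4: slack = 0 (binding)
  x1 ≥ 0: x1 = 5.5
  x2 ≥ 0: x2 = 0 (binding)
Binding constraints: C4, x2 ≥ 0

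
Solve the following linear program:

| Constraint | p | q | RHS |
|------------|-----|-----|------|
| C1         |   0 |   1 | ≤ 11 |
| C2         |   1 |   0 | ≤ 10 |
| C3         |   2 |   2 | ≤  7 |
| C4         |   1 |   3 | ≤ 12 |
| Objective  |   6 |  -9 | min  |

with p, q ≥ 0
p = 0, q = 3.5, z = -31.5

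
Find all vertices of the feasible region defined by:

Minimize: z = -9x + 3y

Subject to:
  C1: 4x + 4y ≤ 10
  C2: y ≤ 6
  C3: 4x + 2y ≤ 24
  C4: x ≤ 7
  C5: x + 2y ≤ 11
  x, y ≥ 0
Each vertex is the intersection of two constraint boundaries that also satisfies all remaining constraints:
  x = 0 and y = 0 → (0, 0)
  4x + 4y = 10 and y = 0 → (2.5, 0)
  4x + 4y = 10 and x = 0 → (0, 2.5)

Vertices: (0, 0), (2.5, 0), (0, 2.5)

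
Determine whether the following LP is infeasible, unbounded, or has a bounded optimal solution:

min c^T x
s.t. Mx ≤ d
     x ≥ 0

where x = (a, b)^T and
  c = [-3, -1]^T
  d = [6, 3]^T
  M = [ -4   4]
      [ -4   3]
Feasible point: (0, 0) satisfies every constraint, so the LP is feasible.
Direction d = (1, 0): for each constraint row a, a·d ≤ 0 —
  (-4)(1) + (4)(0) = -4 ≤ 0
  (-4)(1) + (3)(0) = -4 ≤ 0
and d ≥ 0, so (0, 0) + t·d stays feasible for every t ≥ 0. Along this ray z = -3a - b changes by -3 per unit t, so z → −∞.

Unbounded: there is a feasible ray along which z → −∞.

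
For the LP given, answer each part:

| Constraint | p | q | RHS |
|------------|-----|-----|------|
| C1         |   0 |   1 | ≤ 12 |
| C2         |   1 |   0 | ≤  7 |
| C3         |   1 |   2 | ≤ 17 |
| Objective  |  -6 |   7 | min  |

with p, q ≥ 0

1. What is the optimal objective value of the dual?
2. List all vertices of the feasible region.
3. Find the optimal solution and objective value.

1. -42 (by strong duality, equal to the primal optimum)
2. (0, 0), (7, 0), (7, 5), (0, 8.5)
3. p = 7, q = 0, z = -42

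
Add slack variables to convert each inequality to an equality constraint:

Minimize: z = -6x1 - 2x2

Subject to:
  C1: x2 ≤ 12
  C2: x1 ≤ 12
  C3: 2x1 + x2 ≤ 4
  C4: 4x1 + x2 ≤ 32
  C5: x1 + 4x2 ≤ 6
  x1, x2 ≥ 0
min z = -6x1 - 2x2

s.t.
  x2 + s1 = 12
  x1 + s2 = 12
  2x1 + x2 + s3 = 4
  4x1 + x2 + s4 = 32
  x1 + 4x2 + s5 = 6
  x1, x2, s1, s2, s3, s4, s5 ≥ 0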